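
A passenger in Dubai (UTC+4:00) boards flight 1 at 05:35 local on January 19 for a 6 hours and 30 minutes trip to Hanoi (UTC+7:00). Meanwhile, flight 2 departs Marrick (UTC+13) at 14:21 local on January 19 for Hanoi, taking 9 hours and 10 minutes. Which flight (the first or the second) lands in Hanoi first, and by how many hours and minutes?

the first, by 2 hours 26 minutes

Flight 1 in UTC: 05:35 − 4:00 = 01:35 on Jan 19.
+6 hours 30 minutes → arrive 08:05 UTC on Jan 19.
Flight 2 in UTC: 14:21 − 13:00 = 01:21 on Jan 19.
+9 hours and 10 minutes → arrive 10:31 UTC on Jan 19.
Flight 1 lands earlier by 2 hours 26 minutes.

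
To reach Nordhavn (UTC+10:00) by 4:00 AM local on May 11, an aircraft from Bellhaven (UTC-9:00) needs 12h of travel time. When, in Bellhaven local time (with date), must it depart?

9:00 PM on May 9

Target arrival in UTC: 4:00 AM − 10:00 = 6:00 PM on May 10.
Subtract 12 hours → departure 6:00 AM UTC on May 10.
Bellhaven is UTC−9:00: 6:00 AM − 9:00 = 9:00 PM on May 9.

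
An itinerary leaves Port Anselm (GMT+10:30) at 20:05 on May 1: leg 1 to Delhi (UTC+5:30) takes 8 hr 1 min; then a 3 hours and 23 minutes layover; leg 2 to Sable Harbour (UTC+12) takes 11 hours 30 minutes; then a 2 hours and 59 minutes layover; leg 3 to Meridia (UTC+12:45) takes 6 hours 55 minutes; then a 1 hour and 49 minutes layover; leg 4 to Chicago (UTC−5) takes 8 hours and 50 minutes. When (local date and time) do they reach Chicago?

Convert departure to UTC: 20:05 − 10:30 = 09:35 UTC on May 1.
Add 8 hours and 1 minute leg 1 → 17:36 UTC.
Add 3 hours and 23 minutes layover in Delhi → 20:59 UTC.
Add 11 hours 30 minutes leg 2 → 08:29 UTC (May 2).
Add 2 hours and 59 minutes layover in Sable Harbour → 11:28 UTC.
Add 6 hours 55 minutes leg 3 → 18:23 UTC.
Add 1 hour and 49 minutes layover in Meridia → 20:12 UTC.
Add 8 hours and 50 minutes leg 4 → 05:02 UTC (May 3).
Chicago is UTC−5:00, so local arrival = 05:02 − 5:00 = 00:02 on May 3.

00:02 on May 3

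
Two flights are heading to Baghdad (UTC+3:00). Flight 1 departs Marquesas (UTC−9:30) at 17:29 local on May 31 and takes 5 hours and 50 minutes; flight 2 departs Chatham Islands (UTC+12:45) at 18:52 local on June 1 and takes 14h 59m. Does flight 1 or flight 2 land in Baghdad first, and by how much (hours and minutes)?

Flight 1 in UTC: 17:29 + 9:30 = 02:59 on Jun 1.
+5 hours and 50 minutes → arrive 08:49 UTC on Jun 1.
Flight 2 in UTC: 18:52 − 12:45 = 06:07 on Jun 1.
+14 hours and 59 minutes → arrive 21:06 UTC on Jun 1.
Flight 1 lands earlier by 12 hours 17 minutes.

the first, by 12 hours 17 minutes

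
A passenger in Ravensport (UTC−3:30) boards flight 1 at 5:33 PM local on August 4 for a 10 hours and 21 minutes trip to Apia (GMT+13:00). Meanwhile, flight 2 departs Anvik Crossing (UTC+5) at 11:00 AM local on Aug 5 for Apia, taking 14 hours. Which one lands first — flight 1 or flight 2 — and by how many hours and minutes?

Flight 1 in UTC: 5:33 PM + 3:30 = 9:03 PM on Aug 4.
+10 hours 21 minutes → arrive 7:24 AM UTC on Aug 5.
Flight 2 in UTC: 11:00 AM − 5:00 = 6:00 AM on Aug 5.
+14 hours → arrive 8:00 PM UTC on Aug 5.
Flight 1 lands earlier by 12 hours 36 minutes.

the first, by 12 hours 36 minutes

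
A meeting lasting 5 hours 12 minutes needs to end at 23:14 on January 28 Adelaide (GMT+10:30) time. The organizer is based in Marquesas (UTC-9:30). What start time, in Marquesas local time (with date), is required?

22:02 on January 27

Target end time in UTC: 23:14 − 10:30 = 12:44 on Jan 28.
Subtract 5 hours and 12 minutes → start 07:32 UTC on Jan 28.
Marquesas is UTC−9:30: 07:32 − 9:30 = 22:02 on Jan 27.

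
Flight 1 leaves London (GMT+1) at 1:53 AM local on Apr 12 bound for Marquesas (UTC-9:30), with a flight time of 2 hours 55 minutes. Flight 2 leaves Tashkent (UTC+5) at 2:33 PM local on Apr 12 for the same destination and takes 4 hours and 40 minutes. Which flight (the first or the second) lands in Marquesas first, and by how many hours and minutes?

the first, by 10 hours 25 minutes

Flight 1 in UTC: 1:53 AM − 1:00 = 12:53 AM on Apr 12.
+2 hours 55 minutes → arrive 3:48 AM UTC on Apr 12.
Flight 2 in UTC: 2:33 PM − 5:00 = 9:33 AM on Apr 12.
+4 hours and 40 minutes → arrive 2:13 PM UTC on Apr 12.
Flight 1 lands earlier by 10 hours 25 minutes.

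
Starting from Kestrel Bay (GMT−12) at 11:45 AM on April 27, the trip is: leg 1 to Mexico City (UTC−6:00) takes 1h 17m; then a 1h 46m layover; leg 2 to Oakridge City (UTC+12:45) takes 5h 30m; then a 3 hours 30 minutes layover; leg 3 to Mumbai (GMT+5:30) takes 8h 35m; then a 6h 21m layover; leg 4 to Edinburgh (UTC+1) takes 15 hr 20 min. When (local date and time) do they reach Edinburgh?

Convert departure to UTC: 11:45 AM + 12:00 = 11:45 PM UTC on Apr 27.
Add 1 hour 17 minutes leg 1 → 1:02 AM UTC (Apr 28).
Add 1 hour 46 minutes layover in Mexico City → 2:48 AM UTC.
Add 5 hours and 30 minutes leg 2 → 8:18 AM UTC.
Add 3 hours and 30 minutes layover in Oakridge City → 11:48 AM UTC.
Add 8 hours and 35 minutes leg 3 → 8:23 PM UTC.
Add 6 hours 21 minutes layover in Mumbai → 2:44 AM UTC (Apr 29).
Add 15 hours and 20 minutes leg 4 → 6:04 PM UTC.
Edinburgh is UTC+1:00, so local arrival = 6:04 PM + 1:00 = 7:04 PM on Apr 29.

7:04 PM on April 29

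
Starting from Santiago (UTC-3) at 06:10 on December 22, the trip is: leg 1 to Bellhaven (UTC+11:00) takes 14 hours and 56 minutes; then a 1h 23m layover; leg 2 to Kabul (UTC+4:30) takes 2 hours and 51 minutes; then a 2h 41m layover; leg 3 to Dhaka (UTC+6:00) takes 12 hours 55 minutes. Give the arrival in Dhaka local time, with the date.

Convert departure to UTC: 06:10 + 3:00 = 09:10 UTC on Dec 22.
Add 14 hours and 56 minutes leg 1 → 00:06 UTC (Dec 23).
Add 1 hour 23 minutes layover in Bellhaven → 01:29 UTC.
Add 2 hours and 51 minutes leg 2 → 04:20 UTC.
Add 2 hours and 41 minutes layover in Kabul → 07:01 UTC.
Add 12 hours and 55 minutes leg 3 → 19:56 UTC.
Dhaka is UTC+6:00, so local arrival = 19:56 + 6:00 = 01:56 on Dec 24.

01:56 on December 24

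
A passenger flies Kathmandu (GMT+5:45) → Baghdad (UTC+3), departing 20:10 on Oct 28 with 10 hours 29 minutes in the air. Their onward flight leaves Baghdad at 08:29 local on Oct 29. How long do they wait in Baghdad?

4 hours 35 minutes

Convert departure to UTC: 20:10 − 5:45 = 14:25 UTC on Oct 28.
Add 10 hours 29 minutes flight time → 00:54 UTC (Oct 29).
Baghdad is UTC+3:00, so local arrival = 00:54 + 3:00 = 03:54 on Oct 29.
Layover = 08:29 − 03:54 = 4 hours 35 minutes.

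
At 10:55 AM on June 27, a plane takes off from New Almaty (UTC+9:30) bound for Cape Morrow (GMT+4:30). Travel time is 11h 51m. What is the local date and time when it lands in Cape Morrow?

Convert departure to UTC: 10:55 AM − 9:30 = 1:25 AM UTC on Jun 27.
Add 11 hours 51 minutes travel time → 1:16 PM UTC.
Cape Morrow is UTC+4:30, so local arrival = 1:16 PM + 4:30 = 5:46 PM on Jun 27.

5:46 PM on Jun 27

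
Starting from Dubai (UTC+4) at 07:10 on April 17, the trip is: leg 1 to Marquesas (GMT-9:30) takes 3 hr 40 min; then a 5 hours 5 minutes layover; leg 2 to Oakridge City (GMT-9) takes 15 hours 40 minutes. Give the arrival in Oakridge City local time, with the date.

18:35 on April 17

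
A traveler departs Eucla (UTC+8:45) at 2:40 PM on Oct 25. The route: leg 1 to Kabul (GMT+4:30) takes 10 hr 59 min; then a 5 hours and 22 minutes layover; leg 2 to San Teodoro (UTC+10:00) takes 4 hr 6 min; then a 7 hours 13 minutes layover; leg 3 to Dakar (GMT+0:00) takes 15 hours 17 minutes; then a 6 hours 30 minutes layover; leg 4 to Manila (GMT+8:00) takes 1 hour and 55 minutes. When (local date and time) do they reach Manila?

Convert departure to UTC: 2:40 PM − 8:45 = 5:55 AM UTC on Oct 25.
Add 10 hours and 59 minutes leg 1 → 4:54 PM UTC.
Add 5 hours 22 minutes layover in Kabul → 10:16 PM UTC.
Add 4 hours and 6 minutes leg 2 → 2:22 AM UTC (Oct 26).
Add 7 hours 13 minutes layover in San Teodoro → 9:35 AM UTC.
Add 15 hours and 17 minutes leg 3 → 12:52 AM UTC (Oct 27).
Add 6 hours and 30 minutes layover in Dakar → 7:22 AM UTC.
Add 1 hour 55 minutes leg 4 → 9:17 AM UTC.
Manila is UTC+8:00, so local arrival = 9:17 AM + 8:00 = 5:17 PM on Oct 27.

5:17 PM on Oct 27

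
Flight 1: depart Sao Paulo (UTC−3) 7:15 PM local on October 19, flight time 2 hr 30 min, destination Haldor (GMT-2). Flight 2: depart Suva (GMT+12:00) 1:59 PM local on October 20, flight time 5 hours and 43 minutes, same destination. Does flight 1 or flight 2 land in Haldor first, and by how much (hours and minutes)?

the first, by 6 hours 57 minutes

Flight 1 in UTC: 7:15 PM + 3:00 = 10:15 PM on Oct 19.
+2 hours 30 minutes → arrive 12:45 AM UTC on Oct 20.
Flight 2 in UTC: 1:59 PM − 12:00 = 1:59 AM on Oct 20.
+5 hours 43 minutes → arrive 7:42 AM UTC on Oct 20.
Flight 1 lands earlier by 6 hours 57 minutes.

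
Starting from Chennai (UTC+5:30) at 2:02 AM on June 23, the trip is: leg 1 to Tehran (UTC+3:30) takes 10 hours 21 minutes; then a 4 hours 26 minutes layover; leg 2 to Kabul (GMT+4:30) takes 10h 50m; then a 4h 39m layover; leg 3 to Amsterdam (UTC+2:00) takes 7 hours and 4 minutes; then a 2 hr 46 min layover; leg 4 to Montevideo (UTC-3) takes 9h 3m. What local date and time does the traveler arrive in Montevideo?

Convert departure to UTC: 2:02 AM − 5:30 = 8:32 PM UTC on Jun 22.
Add 10 hours and 21 minutes leg 1 → 6:53 AM UTC (Jun 23).
Add 4 hours 26 minutes layover in Tehran → 11:19 AM UTC.
Add 10 hours 50 minutes leg 2 → 10:09 PM UTC.
Add 4 hours 39 minutes layover in Kabul → 2:48 AM UTC (Jun 24).
Add 7 hours 4 minutes leg 3 → 9:52 AM UTC.
Add 2 hours 46 minutes layover in Amsterdam → 12:38 PM UTC.
Add 9 hours and 3 minutes leg 4 → 9:41 PM UTC.
Montevideo is UTC−3:00, so local arrival = 9:41 PM − 3:00 = 6:41 PM on Jun 24.

6:41 PM on Jun 24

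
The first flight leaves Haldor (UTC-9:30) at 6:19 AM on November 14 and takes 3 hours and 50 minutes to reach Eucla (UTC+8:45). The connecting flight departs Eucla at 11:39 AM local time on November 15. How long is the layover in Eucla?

Convert departure to UTC: 6:19 AM + 9:30 = 3:49 PM UTC on Nov 14.
Add 3 hours 50 minutes flight time → 7:39 PM UTC.
Eucla is UTC+8:45, so local arrival = 7:39 PM + 8:45 = 4:24 AM on Nov 15.
Layover = 11:39 AM − 4:24 AM = 7 hours 15 minutes.

7 hours 15 minutes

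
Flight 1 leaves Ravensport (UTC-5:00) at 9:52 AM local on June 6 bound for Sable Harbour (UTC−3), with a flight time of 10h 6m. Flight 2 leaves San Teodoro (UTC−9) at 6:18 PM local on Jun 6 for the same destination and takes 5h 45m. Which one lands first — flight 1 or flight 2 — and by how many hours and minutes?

Flight 1 in UTC: 9:52 AM + 5:00 = 2:52 PM on Jun 6.
+10 hours 6 minutes → arrive 12:58 AM UTC on Jun 7.
Flight 2 in UTC: 6:18 PM + 9:00 = 3:18 AM on Jun 7.
+5 hours 45 minutes → arrive 9:03 AM UTC on Jun 7.
Flight 1 lands earlier by 8 hours 5 minutes.

the first, by 8 hours 5 minutes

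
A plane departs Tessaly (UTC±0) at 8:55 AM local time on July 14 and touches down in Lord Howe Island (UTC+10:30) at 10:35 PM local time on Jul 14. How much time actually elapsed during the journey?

Departure is already UTC: 8:55 AM on Jul 14.
Arrival in UTC: 10:35 PM − 10:30 = 12:05 PM on Jul 14.
Elapsed = 12:05 PM − 8:55 AM = 3 hours 10 minutes.

3 hours 10 minutes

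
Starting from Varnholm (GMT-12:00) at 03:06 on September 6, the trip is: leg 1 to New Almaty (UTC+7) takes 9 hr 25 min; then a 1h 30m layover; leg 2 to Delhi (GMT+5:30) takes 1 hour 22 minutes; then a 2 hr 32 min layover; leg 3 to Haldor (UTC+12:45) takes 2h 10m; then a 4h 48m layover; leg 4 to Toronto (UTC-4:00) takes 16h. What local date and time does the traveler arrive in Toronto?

00:53 on September 8

Convert departure to UTC: 03:06 + 12:00 = 15:06 UTC on Sep 6.
Add 9 hours 25 minutes leg 1 → 00:31 UTC (Sep 7).
Add 1 hour 30 minutes layover in New Almaty → 02:01 UTC.
Add 1 hour 22 minutes leg 2 → 03:23 UTC.
Add 2 hours and 32 minutes layover in Delhi → 05:55 UTC.
Add 2 hours and 10 minutes leg 3 → 08:05 UTC.
Add 4 hours and 48 minutes layover in Haldor → 12:53 UTC.
Add 16 hours leg 4 → 04:53 UTC (Sep 8).
Toronto is UTC−4:00, so local arrival = 04:53 − 4:00 = 00:53 on Sep 8.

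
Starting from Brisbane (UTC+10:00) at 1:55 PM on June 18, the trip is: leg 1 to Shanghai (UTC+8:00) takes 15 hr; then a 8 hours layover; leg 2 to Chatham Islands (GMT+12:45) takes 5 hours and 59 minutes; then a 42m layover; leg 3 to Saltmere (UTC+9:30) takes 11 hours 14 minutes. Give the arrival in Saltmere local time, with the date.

6:20 AM on Jun 20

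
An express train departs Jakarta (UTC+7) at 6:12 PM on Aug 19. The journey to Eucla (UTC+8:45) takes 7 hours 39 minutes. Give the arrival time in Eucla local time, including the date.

3:36 AM on Aug 20

Convert departure to UTC: 6:12 PM − 7:00 = 11:12 AM UTC on Aug 19.
Add 7 hours 39 minutes travel time → 6:51 PM UTC.
Eucla is UTC+8:45, so local arrival = 6:51 PM + 8:45 = 3:36 AM on Aug 20.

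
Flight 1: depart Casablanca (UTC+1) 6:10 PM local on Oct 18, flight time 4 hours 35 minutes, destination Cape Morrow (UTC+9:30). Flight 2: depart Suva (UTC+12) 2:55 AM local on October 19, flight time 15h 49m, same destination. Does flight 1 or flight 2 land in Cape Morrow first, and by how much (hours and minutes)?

the first, by 8 hours 59 minutes

Flight 1 in UTC: 6:10 PM − 1:00 = 5:10 PM on Oct 18.
+4 hours and 35 minutes → arrive 9:45 PM UTC on Oct 18.
Flight 2 in UTC: 2:55 AM − 12:00 = 2:55 PM on Oct 18.
+15 hours 49 minutes → arrive 6:44 AM UTC on Oct 19.
Flight 1 lands earlier by 8 hours 59 minutes.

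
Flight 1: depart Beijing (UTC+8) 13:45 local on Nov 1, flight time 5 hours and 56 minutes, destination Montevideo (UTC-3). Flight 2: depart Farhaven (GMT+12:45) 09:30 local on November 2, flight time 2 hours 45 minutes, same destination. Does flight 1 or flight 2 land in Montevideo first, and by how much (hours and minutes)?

the first, by 11 hours 49 minutes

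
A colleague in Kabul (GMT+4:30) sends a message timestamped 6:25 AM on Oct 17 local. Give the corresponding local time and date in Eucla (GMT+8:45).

10:40 AM on Oct 17

In UTC: 6:25 AM − 4:30 = 1:55 AM on Oct 17.
Eucla is UTC+8:45: 1:55 AM + 8:45 = 10:40 AM on Oct 17.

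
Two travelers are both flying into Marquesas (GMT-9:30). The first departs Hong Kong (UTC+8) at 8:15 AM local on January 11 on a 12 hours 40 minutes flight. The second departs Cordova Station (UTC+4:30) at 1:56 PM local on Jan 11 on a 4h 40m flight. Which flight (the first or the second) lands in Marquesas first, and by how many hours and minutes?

Flight 1 in UTC: 8:15 AM − 8:00 = 12:15 AM on Jan 11.
+12 hours 40 minutes → arrive 12:55 PM UTC on Jan 11.
Flight 2 in UTC: 1:56 PM − 4:30 = 9:26 AM on Jan 11.
+4 hours 40 minutes → arrive 2:06 PM UTC on Jan 11.
Flight 1 lands earlier by 1 hour 11 minutes.

the first, by 1 hour 11 minutes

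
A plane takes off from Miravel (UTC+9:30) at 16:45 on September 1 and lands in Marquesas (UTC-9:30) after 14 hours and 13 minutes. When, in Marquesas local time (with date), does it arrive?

Convert departure to UTC: 16:45 − 9:30 = 07:15 UTC on Sep 1.
Add 14 hours and 13 minutes travel time → 21:28 UTC.
Marquesas is UTC−9:30, so local arrival = 21:28 − 9:30 = 11:58 on Sep 1.

11:58 on September 1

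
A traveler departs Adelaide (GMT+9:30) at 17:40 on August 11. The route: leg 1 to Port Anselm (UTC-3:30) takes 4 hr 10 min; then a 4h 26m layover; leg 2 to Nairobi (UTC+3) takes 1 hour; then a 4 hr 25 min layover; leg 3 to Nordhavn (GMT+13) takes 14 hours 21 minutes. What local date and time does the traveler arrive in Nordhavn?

01:32 on August 13

Convert departure to UTC: 17:40 − 9:30 = 08:10 UTC on Aug 11.
Add 4 hours and 10 minutes leg 1 → 12:20 UTC.
Add 4 hours 26 minutes layover in Port Anselm → 16:46 UTC.
Add 1 hour leg 2 → 17:46 UTC.
Add 4 hours 25 minutes layover in Nairobi → 22:11 UTC.
Add 14 hours and 21 minutes leg 3 → 12:32 UTC (Aug 12).
Nordhavn is UTC+13:00, so local arrival = 12:32 + 13:00 = 01:32 on Aug 13.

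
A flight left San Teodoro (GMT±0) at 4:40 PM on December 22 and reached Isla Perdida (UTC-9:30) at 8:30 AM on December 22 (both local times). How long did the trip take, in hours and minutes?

1 hour 20 minutes

Departure is already UTC: 4:40 PM on Dec 22.
Arrival in UTC: 8:30 AM + 9:30 = 6:00 PM on Dec 22.
Elapsed = 6:00 PM − 4:40 PM = 1 hour 20 minutes.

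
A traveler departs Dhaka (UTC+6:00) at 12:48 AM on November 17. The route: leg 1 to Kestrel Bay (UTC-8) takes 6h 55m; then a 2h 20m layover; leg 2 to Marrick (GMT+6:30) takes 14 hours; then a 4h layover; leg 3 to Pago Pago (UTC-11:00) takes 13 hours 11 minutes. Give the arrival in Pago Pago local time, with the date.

Convert departure to UTC: 12:48 AM − 6:00 = 6:48 PM UTC on Nov 16.
Add 6 hours and 55 minutes leg 1 → 1:43 AM UTC (Nov 17).
Add 2 hours 20 minutes layover in Kestrel Bay → 4:03 AM UTC.
Add 14 hours leg 2 → 6:03 PM UTC.
Add 4 hours layover in Marrick → 10:03 PM UTC.
Add 13 hours and 11 minutes leg 3 → 11:14 AM UTC (Nov 18).
Pago Pago is UTC−11:00, so local arrival = 11:14 AM − 11:00 = 12:14 AM on Nov 18.

12:14 AM on November 18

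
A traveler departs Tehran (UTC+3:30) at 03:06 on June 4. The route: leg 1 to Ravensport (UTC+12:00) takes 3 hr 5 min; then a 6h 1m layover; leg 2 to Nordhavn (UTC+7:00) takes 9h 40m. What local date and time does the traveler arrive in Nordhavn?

Convert departure to UTC: 03:06 − 3:30 = 23:36 UTC on Jun 3.
Add 3 hours 5 minutes leg 1 → 02:41 UTC (Jun 4).
Add 6 hours 1 minute layover in Ravensport → 08:42 UTC.
Add 9 hours and 40 minutes leg 2 → 18:22 UTC.
Nordhavn is UTC+7:00, so local arrival = 18:22 + 7:00 = 01:22 on Jun 5.

01:22 on Jun 5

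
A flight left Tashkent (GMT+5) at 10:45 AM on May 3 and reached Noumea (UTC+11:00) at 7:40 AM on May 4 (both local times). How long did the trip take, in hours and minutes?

14 hours 55 minutes

Departure in UTC: 10:45 AM − 5:00 = 5:45 AM on May 3.
Arrival in UTC: 7:40 AM − 11:00 = 8:40 PM on May 3.
Elapsed = 8:40 PM − 5:45 AM = 14 hours 55 minutes.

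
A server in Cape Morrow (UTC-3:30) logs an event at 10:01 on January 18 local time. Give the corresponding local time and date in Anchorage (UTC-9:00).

04:31 on Jan 18

Anchorage is 5:30 behind Cape Morrow.
Shift by the zone difference: 10:01 − 5:30 = 04:31 on Jan 18 in Anchorage.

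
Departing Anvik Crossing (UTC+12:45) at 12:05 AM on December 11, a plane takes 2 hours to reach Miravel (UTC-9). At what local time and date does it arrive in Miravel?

4:20 AM on December 10

Convert departure to UTC: 12:05 AM − 12:45 = 11:20 AM UTC on Dec 10.
Add 2 hours travel time → 1:20 PM UTC.
Miravel is UTC−9:00, so local arrival = 1:20 PM − 9:00 = 4:20 AM on Dec 10.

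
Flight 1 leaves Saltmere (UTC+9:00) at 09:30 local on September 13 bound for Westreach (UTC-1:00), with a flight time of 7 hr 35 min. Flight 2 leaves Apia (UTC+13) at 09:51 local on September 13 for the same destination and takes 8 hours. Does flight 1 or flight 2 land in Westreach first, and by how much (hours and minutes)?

the second, by 3 hours 14 minutes

Flight 1 in UTC: 09:30 − 9:00 = 00:30 on Sep 13.
+7 hours and 35 minutes → arrive 08:05 UTC on Sep 13.
Flight 2 in UTC: 09:51 − 13:00 = 20:51 on Sep 12.
+8 hours → arrive 04:51 UTC on Sep 13.
Flight 2 lands earlier by 3 hours 14 minutes.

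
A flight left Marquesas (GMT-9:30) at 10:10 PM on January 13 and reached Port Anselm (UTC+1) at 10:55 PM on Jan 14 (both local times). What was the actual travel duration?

Port Anselm is 10:30 ahead of Marquesas.
Clock-face elapsed time (ignoring zones) is 24 hours 45 minutes.
Actual elapsed = 24 hours 45 minutes − 10:30 = 14 hours 15 minutes.

14 hours 15 minutes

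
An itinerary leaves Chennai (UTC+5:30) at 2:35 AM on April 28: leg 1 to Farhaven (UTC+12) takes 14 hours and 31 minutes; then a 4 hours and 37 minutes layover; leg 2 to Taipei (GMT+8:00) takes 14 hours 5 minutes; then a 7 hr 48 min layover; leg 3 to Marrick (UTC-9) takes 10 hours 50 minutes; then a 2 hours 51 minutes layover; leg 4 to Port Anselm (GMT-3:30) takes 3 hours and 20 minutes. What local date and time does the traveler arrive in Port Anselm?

Convert departure to UTC: 2:35 AM − 5:30 = 9:05 PM UTC on Apr 27.
Add 14 hours 31 minutes leg 1 → 11:36 AM UTC (Apr 28).
Add 4 hours 37 minutes layover in Farhaven → 4:13 PM UTC.
Add 14 hours and 5 minutes leg 2 → 6:18 AM UTC (Apr 29).
Add 7 hours 48 minutes layover in Taipei → 2:06 PM UTC.
Add 10 hours and 50 minutes leg 3 → 12:56 AM UTC (Apr 30).
Add 2 hours and 51 minutes layover in Marrick → 3:47 AM UTC.
Add 3 hours and 20 minutes leg 4 → 7:07 AM UTC.
Port Anselm is UTC−3:30, so local arrival = 7:07 AM − 3:30 = 3:37 AM on Apr 30.

3:37 AM on April 30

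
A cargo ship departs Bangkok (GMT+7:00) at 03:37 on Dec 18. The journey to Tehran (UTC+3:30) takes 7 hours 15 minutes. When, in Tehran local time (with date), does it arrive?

Convert departure to UTC: 03:37 − 7:00 = 20:37 UTC on Dec 17.
Add 7 hours and 15 minutes travel time → 03:52 UTC (Dec 18).
Tehran is UTC+3:30, so local arrival = 03:52 + 3:30 = 07:22 on Dec 18.

07:22 on December 18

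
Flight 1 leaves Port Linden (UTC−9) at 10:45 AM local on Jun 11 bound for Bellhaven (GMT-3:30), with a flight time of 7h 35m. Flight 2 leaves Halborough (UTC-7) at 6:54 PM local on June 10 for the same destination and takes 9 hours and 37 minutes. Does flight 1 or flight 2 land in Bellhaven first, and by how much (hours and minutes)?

the second, by 15 hours 49 minutes

Flight 1 in UTC: 10:45 AM + 9:00 = 7:45 PM on Jun 11.
+7 hours 35 minutes → arrive 3:20 AM UTC on Jun 12.
Flight 2 in UTC: 6:54 PM + 7:00 = 1:54 AM on Jun 11.
+9 hours and 37 minutes → arrive 11:31 AM UTC on Jun 11.
Flight 2 lands earlier by 15 hours 49 minutes.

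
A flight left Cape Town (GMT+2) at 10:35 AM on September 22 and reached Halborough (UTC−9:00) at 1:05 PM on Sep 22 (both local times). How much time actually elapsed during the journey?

Departure in UTC: 10:35 AM − 2:00 = 8:35 AM on Sep 22.
Arrival in UTC: 1:05 PM + 9:00 = 10:05 PM on Sep 22.
Elapsed = 10:05 PM − 8:35 AM = 13 hours 30 minutes.

13 hours 30 minutes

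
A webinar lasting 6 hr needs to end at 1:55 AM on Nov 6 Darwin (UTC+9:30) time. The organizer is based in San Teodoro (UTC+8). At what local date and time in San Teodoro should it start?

6:25 PM on November 5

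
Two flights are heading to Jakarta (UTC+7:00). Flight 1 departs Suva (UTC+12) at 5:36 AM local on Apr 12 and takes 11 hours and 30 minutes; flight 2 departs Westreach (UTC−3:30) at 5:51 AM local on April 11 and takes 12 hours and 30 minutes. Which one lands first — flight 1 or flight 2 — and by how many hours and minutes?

Flight 1 in UTC: 5:36 AM − 12:00 = 5:36 PM on Apr 11.
+11 hours and 30 minutes → arrive 5:06 AM UTC on Apr 12.
Flight 2 in UTC: 5:51 AM + 3:30 = 9:21 AM on Apr 11.
+12 hours 30 minutes → arrive 9:51 PM UTC on Apr 11.
Flight 2 lands earlier by 7 hours 15 minutes.

the second, by 7 hours 15 minutes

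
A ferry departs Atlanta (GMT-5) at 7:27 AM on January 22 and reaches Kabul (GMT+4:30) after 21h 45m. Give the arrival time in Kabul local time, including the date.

Convert departure to UTC: 7:27 AM + 5:00 = 12:27 PM UTC on Jan 22.
Add 21 hours 45 minutes travel time → 10:12 AM UTC (Jan 23).
Kabul is UTC+4:30, so local arrival = 10:12 AM + 4:30 = 2:42 PM on Jan 23.

2:42 PM on January 23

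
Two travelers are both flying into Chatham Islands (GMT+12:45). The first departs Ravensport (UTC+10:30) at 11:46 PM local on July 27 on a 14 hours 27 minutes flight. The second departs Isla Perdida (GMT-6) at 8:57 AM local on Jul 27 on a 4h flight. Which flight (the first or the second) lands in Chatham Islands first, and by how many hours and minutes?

Flight 1 in UTC: 11:46 PM − 10:30 = 1:16 PM on Jul 27.
+14 hours 27 minutes → arrive 3:43 AM UTC on Jul 28.
Flight 2 in UTC: 8:57 AM + 6:00 = 2:57 PM on Jul 27.
+4 hours → arrive 6:57 PM UTC on Jul 27.
Flight 2 lands earlier by 8 hours 46 minutes.

the second, by 8 hours 46 minutes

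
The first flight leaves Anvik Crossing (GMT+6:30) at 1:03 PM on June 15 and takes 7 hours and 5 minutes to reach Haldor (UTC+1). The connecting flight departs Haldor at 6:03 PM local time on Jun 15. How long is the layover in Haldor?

Convert departure to UTC: 1:03 PM − 6:30 = 6:33 AM UTC on Jun 15.
Add 7 hours and 5 minutes flight time → 1:38 PM UTC.
Haldor is UTC+1:00, so local arrival = 1:38 PM + 1:00 = 2:38 PM on Jun 15.
Layover = 6:03 PM − 2:38 PM = 3 hours 25 minutes.

3 hours 25 minutes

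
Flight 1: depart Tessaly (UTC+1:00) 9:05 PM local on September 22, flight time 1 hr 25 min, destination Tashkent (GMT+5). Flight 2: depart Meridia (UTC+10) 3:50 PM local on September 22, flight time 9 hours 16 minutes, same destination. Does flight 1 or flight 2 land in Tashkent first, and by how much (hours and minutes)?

Flight 1 in UTC: 9:05 PM − 1:00 = 8:05 PM on Sep 22.
+1 hour 25 minutes → arrive 9:30 PM UTC on Sep 22.
Flight 2 in UTC: 3:50 PM − 10:00 = 5:50 AM on Sep 22.
+9 hours 16 minutes → arrive 3:06 PM UTC on Sep 22.
Flight 2 lands earlier by 6 hours 24 minutes.

the second, by 6 hours 24 minutes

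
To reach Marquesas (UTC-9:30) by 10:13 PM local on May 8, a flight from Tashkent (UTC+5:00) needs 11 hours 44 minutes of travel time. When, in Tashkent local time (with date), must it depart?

12:59 AM on May 9

Target arrival in UTC: 10:13 PM + 9:30 = 7:43 AM on May 9.
Subtract 11 hours and 44 minutes → departure 7:59 PM UTC on May 8.
Tashkent is UTC+5:00: 7:59 PM + 5:00 = 12:59 AM on May 9.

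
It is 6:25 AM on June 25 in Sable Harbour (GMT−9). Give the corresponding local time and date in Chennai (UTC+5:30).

In UTC: 6:25 AM + 9:00 = 3:25 PM on Jun 25.
Chennai is UTC+5:30: 3:25 PM + 5:30 = 8:55 PM on Jun 25.

8:55 PM on June 25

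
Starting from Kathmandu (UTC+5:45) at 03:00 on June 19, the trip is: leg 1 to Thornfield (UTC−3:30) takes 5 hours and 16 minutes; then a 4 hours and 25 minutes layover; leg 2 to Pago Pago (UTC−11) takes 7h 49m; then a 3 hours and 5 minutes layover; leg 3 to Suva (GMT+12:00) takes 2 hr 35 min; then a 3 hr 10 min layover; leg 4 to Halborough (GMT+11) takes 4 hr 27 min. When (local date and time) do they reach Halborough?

15:02 on June 20

Convert departure to UTC: 03:00 − 5:45 = 21:15 UTC on Jun 18.
Add 5 hours and 16 minutes leg 1 → 02:31 UTC (Jun 19).
Add 4 hours and 25 minutes layover in Thornfield → 06:56 UTC.
Add 7 hours and 49 minutes leg 2 → 14:45 UTC.
Add 3 hours 5 minutes layover in Pago Pago → 17:50 UTC.
Add 2 hours and 35 minutes leg 3 → 20:25 UTC.
Add 3 hours 10 minutes layover in Suva → 23:35 UTC.
Add 4 hours 27 minutes leg 4 → 04:02 UTC (Jun 20).
Halborough is UTC+11:00, so local arrival = 04:02 + 11:00 = 15:02 on Jun 20.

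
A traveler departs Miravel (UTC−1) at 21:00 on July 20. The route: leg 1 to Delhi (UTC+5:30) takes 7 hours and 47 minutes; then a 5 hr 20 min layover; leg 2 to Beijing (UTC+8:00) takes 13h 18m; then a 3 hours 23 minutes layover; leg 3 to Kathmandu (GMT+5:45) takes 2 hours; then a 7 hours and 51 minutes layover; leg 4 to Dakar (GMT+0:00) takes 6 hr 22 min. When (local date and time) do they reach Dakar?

Convert departure to UTC: 21:00 + 1:00 = 22:00 UTC on Jul 20.
Add 7 hours 47 minutes leg 1 → 05:47 UTC (Jul 21).
Add 5 hours 20 minutes layover in Delhi → 11:07 UTC.
Add 13 hours and 18 minutes leg 2 → 00:25 UTC (Jul 22).
Add 3 hours 23 minutes layover in Beijing → 03:48 UTC.
Add 2 hours leg 3 → 05:48 UTC.
Add 7 hours 51 minutes layover in Kathmandu → 13:39 UTC.
Add 6 hours and 22 minutes leg 4 → 20:01 UTC.
Dakar is UTC+0, so local arrival is the same: 20:01 on Jul 22.

20:01 on Jul 22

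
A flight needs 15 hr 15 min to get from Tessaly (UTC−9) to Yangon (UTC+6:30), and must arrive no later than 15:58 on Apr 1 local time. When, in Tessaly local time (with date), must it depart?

Target arrival in UTC: 15:58 − 6:30 = 09:28 on Apr 1.
Subtract 15 hours 15 minutes → departure 18:13 UTC on Mar 31.
Tessaly is UTC−9:00: 18:13 − 9:00 = 09:13 on Mar 31.

09:13 on March 31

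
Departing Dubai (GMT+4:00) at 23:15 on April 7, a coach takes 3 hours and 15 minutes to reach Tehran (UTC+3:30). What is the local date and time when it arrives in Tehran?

02:00 on Apr 8

Tehran is 0:30 behind Dubai.
After 3 hours and 15 minutes it is 02:30 (Apr 8) in Dubai.
Shift by the zone difference: 02:30 − 0:30 = 02:00 on Apr 8 in Tehran.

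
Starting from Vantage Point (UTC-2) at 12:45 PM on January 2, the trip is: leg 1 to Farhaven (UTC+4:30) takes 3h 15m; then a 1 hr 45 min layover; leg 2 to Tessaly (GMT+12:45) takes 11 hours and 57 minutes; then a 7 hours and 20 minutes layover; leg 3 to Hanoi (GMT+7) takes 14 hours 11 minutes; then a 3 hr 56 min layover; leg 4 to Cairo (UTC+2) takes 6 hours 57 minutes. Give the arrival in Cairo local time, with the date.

6:06 PM on Jan 4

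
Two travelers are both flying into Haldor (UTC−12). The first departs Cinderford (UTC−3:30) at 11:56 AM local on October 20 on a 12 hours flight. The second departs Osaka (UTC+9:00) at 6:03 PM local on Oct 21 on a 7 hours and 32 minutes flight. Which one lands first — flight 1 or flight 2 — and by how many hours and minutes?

the first, by 13 hours 9 minutes

Flight 1 in UTC: 11:56 AM + 3:30 = 3:26 PM on Oct 20.
+12 hours → arrive 3:26 AM UTC on Oct 21.
Flight 2 in UTC: 6:03 PM − 9:00 = 9:03 AM on Oct 21.
+7 hours and 32 minutes → arrive 4:35 PM UTC on Oct 21.
Flight 1 lands earlier by 13 hours 9 minutes.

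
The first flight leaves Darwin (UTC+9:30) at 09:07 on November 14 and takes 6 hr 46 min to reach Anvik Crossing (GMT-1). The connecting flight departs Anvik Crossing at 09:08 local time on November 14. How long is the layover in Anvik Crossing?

3 hours 45 minutes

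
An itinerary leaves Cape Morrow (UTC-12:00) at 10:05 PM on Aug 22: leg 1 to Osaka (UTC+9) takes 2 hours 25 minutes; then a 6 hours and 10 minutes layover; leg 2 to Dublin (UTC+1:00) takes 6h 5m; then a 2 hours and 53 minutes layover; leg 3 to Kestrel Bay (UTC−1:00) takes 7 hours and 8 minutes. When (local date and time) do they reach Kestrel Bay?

Convert departure to UTC: 10:05 PM + 12:00 = 10:05 AM UTC on Aug 23.
Add 2 hours 25 minutes leg 1 → 12:30 PM UTC.
Add 6 hours and 10 minutes layover in Osaka → 6:40 PM UTC.
Add 6 hours and 5 minutes leg 2 → 12:45 AM UTC (Aug 24).
Add 2 hours 53 minutes layover in Dublin → 3:38 AM UTC.
Add 7 hours 8 minutes leg 3 → 10:46 AM UTC.
Kestrel Bay is UTC−1:00, so local arrival = 10:46 AM − 1:00 = 9:46 AM on Aug 24.

9:46 AM on Aug 24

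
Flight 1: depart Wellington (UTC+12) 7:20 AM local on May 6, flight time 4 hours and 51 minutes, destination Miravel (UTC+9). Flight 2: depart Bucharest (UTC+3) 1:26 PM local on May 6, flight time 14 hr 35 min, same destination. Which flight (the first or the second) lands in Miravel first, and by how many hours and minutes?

Flight 1 in UTC: 7:20 AM − 12:00 = 7:20 PM on May 5.
+4 hours and 51 minutes → arrive 12:11 AM UTC on May 6.
Flight 2 in UTC: 1:26 PM − 3:00 = 10:26 AM on May 6.
+14 hours and 35 minutes → arrive 1:01 AM UTC on May 7.
Flight 1 lands earlier by 24 hours 50 minutes.

the first, by 24 hours 50 minutes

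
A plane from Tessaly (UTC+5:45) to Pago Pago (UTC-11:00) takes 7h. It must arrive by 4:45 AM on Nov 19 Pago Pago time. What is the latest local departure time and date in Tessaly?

Target arrival in UTC: 4:45 AM + 11:00 = 3:45 PM on Nov 19.
Subtract 7 hours → departure 8:45 AM UTC on Nov 19.
Tessaly is UTC+5:45: 8:45 AM + 5:45 = 2:30 PM on Nov 19.

2:30 PM on November 19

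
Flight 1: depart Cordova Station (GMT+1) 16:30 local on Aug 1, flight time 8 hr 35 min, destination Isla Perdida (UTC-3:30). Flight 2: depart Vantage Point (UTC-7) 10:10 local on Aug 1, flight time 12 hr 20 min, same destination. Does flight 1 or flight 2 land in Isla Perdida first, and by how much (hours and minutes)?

Flight 1 in UTC: 16:30 − 1:00 = 15:30 on Aug 1.
+8 hours 35 minutes → arrive 00:05 UTC on Aug 2.
Flight 2 in UTC: 10:10 + 7:00 = 17:10 on Aug 1.
+12 hours 20 minutes → arrive 05:30 UTC on Aug 2.
Flight 1 lands earlier by 5 hours 25 minutes.

the first, by 5 hours 25 minutes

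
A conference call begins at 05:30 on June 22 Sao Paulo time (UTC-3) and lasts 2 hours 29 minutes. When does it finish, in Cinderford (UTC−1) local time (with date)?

Convert start to UTC: 05:30 + 3:00 = 08:30 UTC on Jun 22.
Add 2 hours 29 minutes duration → 10:59 UTC.
Cinderford is UTC−1:00, so local end time = 10:59 − 1:00 = 09:59 on Jun 22.

09:59 on June 22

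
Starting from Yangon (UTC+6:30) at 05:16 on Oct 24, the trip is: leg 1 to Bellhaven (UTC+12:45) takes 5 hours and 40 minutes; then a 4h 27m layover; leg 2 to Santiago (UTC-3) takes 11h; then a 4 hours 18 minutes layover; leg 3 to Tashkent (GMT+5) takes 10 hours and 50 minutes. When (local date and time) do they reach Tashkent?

Convert departure to UTC: 05:16 − 6:30 = 22:46 UTC on Oct 23.
Add 5 hours 40 minutes leg 1 → 04:26 UTC (Oct 24).
Add 4 hours and 27 minutes layover in Bellhaven → 08:53 UTC.
Add 11 hours leg 2 → 19:53 UTC.
Add 4 hours and 18 minutes layover in Santiago → 00:11 UTC (Oct 25).
Add 10 hours 50 minutes leg 3 → 11:01 UTC.
Tashkent is UTC+5:00, so local arrival = 11:01 + 5:00 = 16:01 on Oct 25.

16:01 on Oct 25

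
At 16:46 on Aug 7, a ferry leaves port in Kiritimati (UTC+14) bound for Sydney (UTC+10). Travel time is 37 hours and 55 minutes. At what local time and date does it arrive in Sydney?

02:41 on Aug 9

Sydney is 4:00 behind Kiritimati.
After 37 hours and 55 minutes it is 06:41 (Aug 9) in Kiritimati.
Shift by the zone difference: 06:41 − 4:00 = 02:41 on Aug 9 in Sydney.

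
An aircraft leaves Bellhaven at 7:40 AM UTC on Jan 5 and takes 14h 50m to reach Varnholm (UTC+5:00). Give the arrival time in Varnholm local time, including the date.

3:30 AM on January 6

Departure is given in UTC: 7:40 AM on Jan 5.
Add 14 hours 50 minutes → 10:30 PM UTC.
Varnholm is UTC+5:00: 10:30 PM + 5:00 = 3:30 AM on Jan 6.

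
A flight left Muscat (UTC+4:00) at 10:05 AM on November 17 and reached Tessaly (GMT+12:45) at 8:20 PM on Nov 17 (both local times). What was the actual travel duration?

1 hour 30 minutes

Departure in UTC: 10:05 AM − 4:00 = 6:05 AM on Nov 17.
Arrival in UTC: 8:20 PM − 12:45 = 7:35 AM on Nov 17.
Elapsed = 7:35 AM − 6:05 AM = 1 hour 30 minutes.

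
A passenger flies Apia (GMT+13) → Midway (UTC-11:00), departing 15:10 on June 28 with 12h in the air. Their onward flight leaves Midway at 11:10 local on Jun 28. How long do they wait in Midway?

8 hours

Convert departure to UTC: 15:10 − 13:00 = 02:10 UTC on Jun 28.
Add 12 hours flight time → 14:10 UTC.
Midway is UTC−11:00, so local arrival = 14:10 − 11:00 = 03:10 on Jun 28.
Layover = 11:10 − 03:10 = 8 hours.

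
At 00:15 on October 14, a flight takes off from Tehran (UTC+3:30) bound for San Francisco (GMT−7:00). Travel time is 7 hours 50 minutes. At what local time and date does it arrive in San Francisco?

San Francisco is 10:30 behind Tehran.
After 7 hours and 50 minutes it is 08:05 in Tehran.
Shift by the zone difference: 08:05 − 10:30 = 21:35 on Oct 13 in San Francisco.

21:35 on Oct 13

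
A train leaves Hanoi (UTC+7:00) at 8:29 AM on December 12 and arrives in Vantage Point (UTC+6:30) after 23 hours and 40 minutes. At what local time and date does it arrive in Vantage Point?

7:39 AM on December 13

Convert departure to UTC: 8:29 AM − 7:00 = 1:29 AM UTC on Dec 12.
Add 23 hours and 40 minutes travel time → 1:09 AM UTC (Dec 13).
Vantage Point is UTC+6:30, so local arrival = 1:09 AM + 6:30 = 7:39 AM on Dec 13.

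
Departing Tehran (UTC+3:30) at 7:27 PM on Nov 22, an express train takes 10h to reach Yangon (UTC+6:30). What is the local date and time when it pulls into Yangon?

Yangon is 3:00 ahead of Tehran.
After 10 hours it is 5:27 AM (Nov 23) in Tehran.
Shift by the zone difference: 5:27 AM + 3:00 = 8:27 AM on Nov 23 in Yangon.

8:27 AM on Nov 23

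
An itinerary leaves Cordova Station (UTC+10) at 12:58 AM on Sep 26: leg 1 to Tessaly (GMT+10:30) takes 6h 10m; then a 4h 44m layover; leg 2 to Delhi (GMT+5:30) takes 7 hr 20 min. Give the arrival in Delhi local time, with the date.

Convert departure to UTC: 12:58 AM − 10:00 = 2:58 PM UTC on Sep 25.
Add 6 hours 10 minutes leg 1 → 9:08 PM UTC.
Add 4 hours and 44 minutes layover in Tessaly → 1:52 AM UTC (Sep 26).
Add 7 hours and 20 minutes leg 2 → 9:12 AM UTC.
Delhi is UTC+5:30, so local arrival = 9:12 AM + 5:30 = 2:42 PM on Sep 26.

2:42 PM on Sep 26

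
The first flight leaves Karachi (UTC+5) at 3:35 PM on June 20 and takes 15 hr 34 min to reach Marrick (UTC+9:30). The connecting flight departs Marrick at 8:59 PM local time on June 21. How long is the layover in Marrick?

9 hours 20 minutes

Convert departure to UTC: 3:35 PM − 5:00 = 10:35 AM UTC on Jun 20.
Add 15 hours 34 minutes flight time → 2:09 AM UTC (Jun 21).
Marrick is UTC+9:30, so local arrival = 2:09 AM + 9:30 = 11:39 AM on Jun 21.
Layover = 8:59 PM − 11:39 AM = 9 hours 20 minutes.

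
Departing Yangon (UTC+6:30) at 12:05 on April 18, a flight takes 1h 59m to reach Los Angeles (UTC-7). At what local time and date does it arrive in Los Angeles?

Convert departure to UTC: 12:05 − 6:30 = 05:35 UTC on Apr 18.
Add 1 hour and 59 minutes travel time → 07:34 UTC.
Los Angeles is UTC−7:00, so local arrival = 07:34 − 7:00 = 00:34 on Apr 18.

00:34 on Apr 18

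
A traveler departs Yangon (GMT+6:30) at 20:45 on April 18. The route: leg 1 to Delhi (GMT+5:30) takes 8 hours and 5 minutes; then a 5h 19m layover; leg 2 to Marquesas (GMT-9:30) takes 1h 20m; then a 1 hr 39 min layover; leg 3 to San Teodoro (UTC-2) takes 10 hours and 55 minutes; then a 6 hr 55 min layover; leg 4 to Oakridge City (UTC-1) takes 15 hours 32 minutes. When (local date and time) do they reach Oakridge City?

15:00 on Apr 20

Convert departure to UTC: 20:45 − 6:30 = 14:15 UTC on Apr 18.
Add 8 hours and 5 minutes leg 1 → 22:20 UTC.
Add 5 hours and 19 minutes layover in Delhi → 03:39 UTC (Apr 19).
Add 1 hour 20 minutes leg 2 → 04:59 UTC.
Add 1 hour and 39 minutes layover in Marquesas → 06:38 UTC.
Add 10 hours and 55 minutes leg 3 → 17:33 UTC.
Add 6 hours 55 minutes layover in San Teodoro → 00:28 UTC (Apr 20).
Add 15 hours and 32 minutes leg 4 → 16:00 UTC.
Oakridge City is UTC−1:00, so local arrival = 16:00 − 1:00 = 15:00 on Apr 20.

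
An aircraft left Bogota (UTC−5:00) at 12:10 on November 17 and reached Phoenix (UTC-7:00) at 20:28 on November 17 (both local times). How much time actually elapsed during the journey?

Departure in UTC: 12:10 + 5:00 = 17:10 on Nov 17.
Arrival in UTC: 20:28 + 7:00 = 03:28 on Nov 18.
Elapsed = 03:28 − 17:10 (+1 day) = 10 hours 18 minutes.

10 hours 18 minutes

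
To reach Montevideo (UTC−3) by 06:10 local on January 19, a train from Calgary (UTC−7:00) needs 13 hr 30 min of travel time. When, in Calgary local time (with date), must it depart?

Target arrival in UTC: 06:10 + 3:00 = 09:10 on Jan 19.
Subtract 13 hours 30 minutes → departure 19:40 UTC on Jan 18.
Calgary is UTC−7:00: 19:40 − 7:00 = 12:40 on Jan 18.

12:40 on January 18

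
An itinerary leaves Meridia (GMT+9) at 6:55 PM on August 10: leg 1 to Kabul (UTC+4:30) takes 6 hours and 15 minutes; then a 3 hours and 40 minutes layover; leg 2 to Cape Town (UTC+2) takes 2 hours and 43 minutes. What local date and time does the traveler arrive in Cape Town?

12:33 AM on Aug 11

Convert departure to UTC: 6:55 PM − 9:00 = 9:55 AM UTC on Aug 10.
Add 6 hours 15 minutes leg 1 → 4:10 PM UTC.
Add 3 hours 40 minutes layover in Kabul → 7:50 PM UTC.
Add 2 hours 43 minutes leg 2 → 10:33 PM UTC.
Cape Town is UTC+2:00, so local arrival = 10:33 PM + 2:00 = 12:33 AM on Aug 11.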